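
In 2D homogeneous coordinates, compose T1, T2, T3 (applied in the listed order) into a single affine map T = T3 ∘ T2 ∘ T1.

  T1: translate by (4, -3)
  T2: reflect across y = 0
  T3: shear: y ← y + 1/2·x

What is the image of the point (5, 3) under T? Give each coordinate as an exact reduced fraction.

T(p) = (9, 9/2)

T1 translate by (4, -3): (5, 3) → (9, 0)
T2 reflect across y = 0: (9, 0) → (9, 0)
T3 shear: y ← y + 1/2·x: (9, 0) → (9, 9/2)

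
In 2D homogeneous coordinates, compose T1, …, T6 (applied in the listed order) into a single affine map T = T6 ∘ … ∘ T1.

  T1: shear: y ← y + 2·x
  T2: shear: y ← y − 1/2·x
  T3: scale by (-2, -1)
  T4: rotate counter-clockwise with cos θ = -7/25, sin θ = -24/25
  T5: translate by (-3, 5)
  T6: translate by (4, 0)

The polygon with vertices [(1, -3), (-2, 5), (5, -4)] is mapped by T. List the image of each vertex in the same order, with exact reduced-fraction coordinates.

image vertices: (3, 13/2), (-51/25, 43/25), (11/25, 779/50)

T1 shear: y ← y + 2·x: (1, -3) → (1, -1); (-2, 5) → (-2, 1); (5, -4) → (5, 6)
T2 shear: y ← y − 1/2·x: (1, -1) → (1, -3/2); (-2, 1) → (-2, 2); (5, 6) → (5, 7/2)
T3 scale by (-2, -1): (1, -3/2) → (-2, 3/2); (-2, 2) → (4, -2); (5, 7/2) → (-10, -7/2)
T4 rotate counter-clockwise with cos θ = -7/25, sin θ = -24/25: (-2, 3/2) → (2, 3/2); (4, -2) → (-76/25, -82/25); (-10, -7/2) → (-14/25, 529/50)
T5 translate by (-3, 5): (2, 3/2) → (-1, 13/2); (-76/25, -82/25) → (-151/25, 43/25); (-14/25, 529/50) → (-89/25, 779/50)
T6 translate by (4, 0): (-1, 13/2) → (3, 13/2); (-151/25, 43/25) → (-51/25, 43/25); (-89/25, 779/50) → (11/25, 779/50)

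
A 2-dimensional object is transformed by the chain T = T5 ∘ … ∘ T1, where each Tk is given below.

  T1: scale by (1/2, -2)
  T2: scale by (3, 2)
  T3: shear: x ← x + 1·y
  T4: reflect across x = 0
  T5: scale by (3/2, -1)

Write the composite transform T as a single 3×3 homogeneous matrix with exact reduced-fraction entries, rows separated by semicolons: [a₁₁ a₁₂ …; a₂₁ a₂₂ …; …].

T = [-9/4 6 0; 0 4 0; 0 0 1]

T1 = [1/2 0 0; 0 -2 0; 0 0 1]
T2·T1 = [3/2 0 0; 0 -4 0; 0 0 1]
T3·…·T1 = [3/2 -4 0; 0 -4 0; 0 0 1]
T4·…·T1 = [-3/2 4 0; 0 -4 0; 0 0 1]
T5·…·T1 = [-9/4 6 0; 0 4 0; 0 0 1]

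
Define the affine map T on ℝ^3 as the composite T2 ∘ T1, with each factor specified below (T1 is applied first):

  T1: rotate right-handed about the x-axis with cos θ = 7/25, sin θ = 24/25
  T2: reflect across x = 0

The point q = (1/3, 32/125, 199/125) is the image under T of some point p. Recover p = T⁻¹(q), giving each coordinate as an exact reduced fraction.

p = (-1/3, 8/5, 1/5)

T1 = [1 0 0 0; 0 7/25 -24/25 0; 0 24/25 7/25 0; 0 0 0 1]
T2·T1 = [-1 0 0 0; 0 7/25 -24/25 0; 0 24/25 7/25 0; 0 0 0 1]
det M = -1; M⁻¹ = [-1 0 0 0; 0 7/25 24/25 0; 0 -24/25 7/25 0; 0 0 0 1]
M⁻¹ · (1/3, 32/125, 199/125)ᵀ = (-1/3, 8/5, 1/5)ᵀ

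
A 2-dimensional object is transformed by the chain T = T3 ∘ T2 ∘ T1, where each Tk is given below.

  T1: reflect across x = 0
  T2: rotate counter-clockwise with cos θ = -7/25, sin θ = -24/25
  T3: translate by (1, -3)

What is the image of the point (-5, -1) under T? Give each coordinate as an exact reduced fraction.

T(p) = (-34/25, -188/25)

T1 reflect across x = 0: (-5, -1) → (5, -1)
T2 rotate counter-clockwise with cos θ = -7/25, sin θ = -24/25: (5, -1) → (-59/25, -113/25)
T3 translate by (1, -3): (-59/25, -113/25) → (-34/25, -188/25)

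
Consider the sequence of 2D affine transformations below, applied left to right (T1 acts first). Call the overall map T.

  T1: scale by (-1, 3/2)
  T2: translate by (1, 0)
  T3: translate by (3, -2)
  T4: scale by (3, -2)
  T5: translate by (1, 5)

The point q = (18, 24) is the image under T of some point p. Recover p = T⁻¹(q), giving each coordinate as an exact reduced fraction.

p = (-5/3, -5)

T1 = [-1 0 0; 0 3/2 0; 0 0 1]
T2·T1 = [-1 0 1; 0 3/2 0; 0 0 1]
T3·…·T1 = [-1 0 4; 0 3/2 -2; 0 0 1]
T4·…·T1 = [-3 0 12; 0 -3 4; 0 0 1]
T5·…·T1 = [-3 0 13; 0 -3 9; 0 0 1]
det M = 9; M⁻¹ = [-1/3 0 13/3; 0 -1/3 3; 0 0 1]
M⁻¹ · (18, 24)ᵀ = (-5/3, -5)ᵀ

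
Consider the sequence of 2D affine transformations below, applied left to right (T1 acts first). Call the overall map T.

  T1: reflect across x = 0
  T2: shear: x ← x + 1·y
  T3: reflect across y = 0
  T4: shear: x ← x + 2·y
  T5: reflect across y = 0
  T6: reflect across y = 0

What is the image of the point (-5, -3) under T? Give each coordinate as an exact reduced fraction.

T1 reflect across x = 0: (-5, -3) → (5, -3)
T2 shear: x ← x + 1·y: (5, -3) → (2, -3)
T3 reflect across y = 0: (2, -3) → (2, 3)
T4 shear: x ← x + 2·y: (2, 3) → (8, 3)
T5 reflect across y = 0: (8, 3) → (8, -3)
T6 reflect across y = 0: (8, -3) → (8, 3)

T(p) = (8, 3)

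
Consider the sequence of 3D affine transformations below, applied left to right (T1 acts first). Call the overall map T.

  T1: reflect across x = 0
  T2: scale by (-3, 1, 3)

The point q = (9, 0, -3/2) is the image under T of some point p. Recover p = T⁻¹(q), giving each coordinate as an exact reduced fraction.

T1 = [-1 0 0 0; 0 1 0 0; 0 0 1 0; 0 0 0 1]
T2·T1 = [3 0 0 0; 0 1 0 0; 0 0 3 0; 0 0 0 1]
det M = 9; M⁻¹ = [1/3 0 0 0; 0 1 0 0; 0 0 1/3 0; 0 0 0 1]
M⁻¹ · (9, 0, -3/2)ᵀ = (3, 0, -1/2)ᵀ

p = (3, 0, -1/2)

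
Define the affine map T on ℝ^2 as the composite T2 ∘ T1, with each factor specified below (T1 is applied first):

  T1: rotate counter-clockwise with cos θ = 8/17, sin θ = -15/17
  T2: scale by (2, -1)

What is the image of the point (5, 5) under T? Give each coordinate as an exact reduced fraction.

T1 rotate counter-clockwise with cos θ = 8/17, sin θ = -15/17: (5, 5) → (115/17, -35/17)
T2 scale by (2, -1): (115/17, -35/17) → (230/17, 35/17)

T(p) = (230/17, 35/17)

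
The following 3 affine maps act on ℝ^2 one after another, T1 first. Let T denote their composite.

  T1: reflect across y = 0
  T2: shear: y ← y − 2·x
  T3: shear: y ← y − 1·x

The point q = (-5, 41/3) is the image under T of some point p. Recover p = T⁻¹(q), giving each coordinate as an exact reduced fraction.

p = (-5, 4/3)

T1 = [1 0 0; 0 -1 0; 0 0 1]
T2·T1 = [1 0 0; -2 -1 0; 0 0 1]
T3·…·T1 = [1 0 0; -3 -1 0; 0 0 1]
det M = -1; M⁻¹ = [1 0 0; -3 -1 0; 0 0 1]
M⁻¹ · (-5, 41/3)ᵀ = (-5, 4/3)ᵀ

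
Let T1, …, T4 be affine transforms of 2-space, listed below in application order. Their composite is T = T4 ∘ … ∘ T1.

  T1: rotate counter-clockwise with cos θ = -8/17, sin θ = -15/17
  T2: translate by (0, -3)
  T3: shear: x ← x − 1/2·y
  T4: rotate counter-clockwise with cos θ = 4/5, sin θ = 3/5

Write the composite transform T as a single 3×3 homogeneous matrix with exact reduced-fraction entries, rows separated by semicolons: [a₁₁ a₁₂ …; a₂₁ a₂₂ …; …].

T = [43/85 20/17 3; -123/170 5/17 -3/2; 0 0 1]

T1 = [-8/17 15/17 0; -15/17 -8/17 0; 0 0 1]
T2·T1 = [-8/17 15/17 0; -15/17 -8/17 -3; 0 0 1]
T3·…·T1 = [-1/34 19/17 3/2; -15/17 -8/17 -3; 0 0 1]
T4·…·T1 = [43/85 20/17 3; -123/170 5/17 -3/2; 0 0 1]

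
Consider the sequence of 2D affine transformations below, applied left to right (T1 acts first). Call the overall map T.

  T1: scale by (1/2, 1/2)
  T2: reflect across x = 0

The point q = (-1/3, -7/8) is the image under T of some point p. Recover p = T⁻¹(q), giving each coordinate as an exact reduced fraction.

T1 = [1/2 0 0; 0 1/2 0; 0 0 1]
T2·T1 = [-1/2 0 0; 0 1/2 0; 0 0 1]
det M = -1/4; M⁻¹ = [-2 0 0; 0 2 0; 0 0 1]
M⁻¹ · (-1/3, -7/8)ᵀ = (2/3, -7/4)ᵀ

p = (2/3, -7/4)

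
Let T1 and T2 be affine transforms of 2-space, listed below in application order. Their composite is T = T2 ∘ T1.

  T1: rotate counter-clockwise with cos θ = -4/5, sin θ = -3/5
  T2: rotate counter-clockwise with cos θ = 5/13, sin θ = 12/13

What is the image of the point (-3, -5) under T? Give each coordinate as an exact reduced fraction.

T1 rotate counter-clockwise with cos θ = -4/5, sin θ = -3/5: (-3, -5) → (-3/5, 29/5)
T2 rotate counter-clockwise with cos θ = 5/13, sin θ = 12/13: (-3/5, 29/5) → (-363/65, 109/65)

T(p) = (-363/65, 109/65)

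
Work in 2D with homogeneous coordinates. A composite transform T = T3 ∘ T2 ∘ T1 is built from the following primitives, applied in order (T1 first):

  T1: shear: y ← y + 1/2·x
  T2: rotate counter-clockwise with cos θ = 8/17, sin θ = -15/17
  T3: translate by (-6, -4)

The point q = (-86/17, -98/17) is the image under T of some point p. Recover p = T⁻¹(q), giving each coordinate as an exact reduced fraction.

T1 = [1 0 0; 1/2 1 0; 0 0 1]
T2·T1 = [31/34 15/17 0; -11/17 8/17 0; 0 0 1]
T3·…·T1 = [31/34 15/17 -6; -11/17 8/17 -4; 0 0 1]
det M = 1; M⁻¹ = [8/17 -15/17 -12/17; 11/17 31/34 128/17; 0 0 1]
M⁻¹ · (-86/17, -98/17)ᵀ = (2, -1)ᵀ

p = (2, -1)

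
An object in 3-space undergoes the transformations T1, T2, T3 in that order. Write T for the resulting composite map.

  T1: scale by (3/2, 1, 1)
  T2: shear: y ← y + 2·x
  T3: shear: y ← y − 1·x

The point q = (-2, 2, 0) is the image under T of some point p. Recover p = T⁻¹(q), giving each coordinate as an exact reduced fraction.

T1 = [3/2 0 0 0; 0 1 0 0; 0 0 1 0; 0 0 0 1]
T2·T1 = [3/2 0 0 0; 3 1 0 0; 0 0 1 0; 0 0 0 1]
T3·…·T1 = [3/2 0 0 0; 3/2 1 0 0; 0 0 1 0; 0 0 0 1]
det M = 3/2; M⁻¹ = [2/3 0 0 0; -1 1 0 0; 0 0 1 0; 0 0 0 1]
M⁻¹ · (-2, 2, 0)ᵀ = (-4/3, 4, 0)ᵀ

p = (-4/3, 4, 0)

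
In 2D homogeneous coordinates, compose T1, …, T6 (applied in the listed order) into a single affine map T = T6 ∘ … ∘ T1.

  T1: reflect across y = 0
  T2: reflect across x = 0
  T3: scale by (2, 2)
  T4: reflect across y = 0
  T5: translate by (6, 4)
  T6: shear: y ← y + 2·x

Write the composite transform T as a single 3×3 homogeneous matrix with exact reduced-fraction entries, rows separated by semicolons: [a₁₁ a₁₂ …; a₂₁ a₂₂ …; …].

T1 = [1 0 0; 0 -1 0; 0 0 1]
T2·T1 = [-1 0 0; 0 -1 0; 0 0 1]
T3·…·T1 = [-2 0 0; 0 -2 0; 0 0 1]
T4·…·T1 = [-2 0 0; 0 2 0; 0 0 1]
T5·…·T1 = [-2 0 6; 0 2 4; 0 0 1]
T6·…·T1 = [-2 0 6; -4 2 16; 0 0 1]

T = [-2 0 6; -4 2 16; 0 0 1]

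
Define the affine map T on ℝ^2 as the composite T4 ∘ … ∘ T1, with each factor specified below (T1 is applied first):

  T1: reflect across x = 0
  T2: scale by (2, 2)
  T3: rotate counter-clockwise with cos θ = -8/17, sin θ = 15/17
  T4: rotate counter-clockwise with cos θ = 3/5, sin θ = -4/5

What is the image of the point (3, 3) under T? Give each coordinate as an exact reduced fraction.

T(p) = (-678/85, -246/85)

T1 reflect across x = 0: (3, 3) → (-3, 3)
T2 scale by (2, 2): (-3, 3) → (-6, 6)
T3 rotate counter-clockwise with cos θ = -8/17, sin θ = 15/17: (-6, 6) → (-42/17, -138/17)
T4 rotate counter-clockwise with cos θ = 3/5, sin θ = -4/5: (-42/17, -138/17) → (-678/85, -246/85)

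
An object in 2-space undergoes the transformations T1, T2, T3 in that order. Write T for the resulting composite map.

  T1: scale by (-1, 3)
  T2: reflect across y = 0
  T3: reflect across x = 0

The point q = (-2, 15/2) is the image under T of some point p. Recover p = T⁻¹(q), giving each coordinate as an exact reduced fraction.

T1 = [-1 0 0; 0 3 0; 0 0 1]
T2·T1 = [-1 0 0; 0 -3 0; 0 0 1]
T3·…·T1 = [1 0 0; 0 -3 0; 0 0 1]
det M = -3; M⁻¹ = [1 0 0; 0 -1/3 0; 0 0 1]
M⁻¹ · (-2, 15/2)ᵀ = (-2, -5/2)ᵀ

p = (-2, -5/2)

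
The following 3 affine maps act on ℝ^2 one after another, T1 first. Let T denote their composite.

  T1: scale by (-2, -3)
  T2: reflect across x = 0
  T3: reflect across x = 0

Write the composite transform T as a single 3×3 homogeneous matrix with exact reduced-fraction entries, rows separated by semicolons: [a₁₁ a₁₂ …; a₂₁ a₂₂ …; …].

T1 = [-2 0 0; 0 -3 0; 0 0 1]
T2·T1 = [2 0 0; 0 -3 0; 0 0 1]
T3·…·T1 = [-2 0 0; 0 -3 0; 0 0 1]

T = [-2 0 0; 0 -3 0; 0 0 1]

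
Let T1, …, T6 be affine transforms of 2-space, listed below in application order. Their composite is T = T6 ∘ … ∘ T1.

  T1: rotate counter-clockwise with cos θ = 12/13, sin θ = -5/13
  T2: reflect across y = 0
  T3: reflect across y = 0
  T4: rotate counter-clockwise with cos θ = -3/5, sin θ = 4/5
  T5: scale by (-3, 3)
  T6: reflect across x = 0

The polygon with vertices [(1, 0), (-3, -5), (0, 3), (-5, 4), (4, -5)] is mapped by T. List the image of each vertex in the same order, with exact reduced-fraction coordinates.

image vertices: (-48/65, 189/65), (1089/65, -327/65), (-567/65, -144/65), (-516/65, -1137/65), (753/65, 996/65)

T1 rotate counter-clockwise with cos θ = 12/13, sin θ = -5/13: (1, 0) → (12/13, -5/13); (-3, -5) → (-61/13, -45/13); (0, 3) → (15/13, 36/13); (-5, 4) → (-40/13, 73/13); (4, -5) → (23/13, -80/13)
T2 reflect across y = 0: (12/13, -5/13) → (12/13, 5/13); (-61/13, -45/13) → (-61/13, 45/13); (15/13, 36/13) → (15/13, -36/13); (-40/13, 73/13) → (-40/13, -73/13); (23/13, -80/13) → (23/13, 80/13)
T3 reflect across y = 0: (12/13, 5/13) → (12/13, -5/13); (-61/13, 45/13) → (-61/13, -45/13); (15/13, -36/13) → (15/13, 36/13); (-40/13, -73/13) → (-40/13, 73/13); (23/13, 80/13) → (23/13, -80/13)
T4 rotate counter-clockwise with cos θ = -3/5, sin θ = 4/5: (12/13, -5/13) → (-16/65, 63/65); (-61/13, -45/13) → (363/65, -109/65); (15/13, 36/13) → (-189/65, -48/65); (-40/13, 73/13) → (-172/65, -379/65); (23/13, -80/13) → (251/65, 332/65)
T5 scale by (-3, 3): (-16/65, 63/65) → (48/65, 189/65); (363/65, -109/65) → (-1089/65, -327/65); (-189/65, -48/65) → (567/65, -144/65); (-172/65, -379/65) → (516/65, -1137/65); (251/65, 332/65) → (-753/65, 996/65)
T6 reflect across x = 0: (48/65, 189/65) → (-48/65, 189/65); (-1089/65, -327/65) → (1089/65, -327/65); (567/65, -144/65) → (-567/65, -144/65); (516/65, -1137/65) → (-516/65, -1137/65); (-753/65, 996/65) → (753/65, 996/65)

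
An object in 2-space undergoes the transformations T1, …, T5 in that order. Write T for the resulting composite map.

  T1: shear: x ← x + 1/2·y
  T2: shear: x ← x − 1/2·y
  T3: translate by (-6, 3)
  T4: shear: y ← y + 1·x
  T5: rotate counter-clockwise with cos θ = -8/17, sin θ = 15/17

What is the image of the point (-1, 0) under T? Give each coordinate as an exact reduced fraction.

T1 shear: x ← x + 1/2·y: (-1, 0) → (-1, 0)
T2 shear: x ← x − 1/2·y: (-1, 0) → (-1, 0)
T3 translate by (-6, 3): (-1, 0) → (-7, 3)
T4 shear: y ← y + 1·x: (-7, 3) → (-7, -4)
T5 rotate counter-clockwise with cos θ = -8/17, sin θ = 15/17: (-7, -4) → (116/17, -73/17)

T(p) = (116/17, -73/17)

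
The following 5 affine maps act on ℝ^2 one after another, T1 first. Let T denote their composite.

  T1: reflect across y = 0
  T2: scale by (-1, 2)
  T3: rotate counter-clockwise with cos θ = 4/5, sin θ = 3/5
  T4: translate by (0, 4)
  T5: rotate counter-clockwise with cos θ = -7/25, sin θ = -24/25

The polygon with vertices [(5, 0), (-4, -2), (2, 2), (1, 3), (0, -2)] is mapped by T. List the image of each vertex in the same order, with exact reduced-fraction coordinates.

image vertices: (52/25, 89/25), (1124/125, -432/125), (-76/125, -82/125), (-266/125, -287/125), (948/125, 36/125)

T1 reflect across y = 0: (5, 0) → (5, 0); (-4, -2) → (-4, 2); (2, 2) → (2, -2); (1, 3) → (1, -3); (0, -2) → (0, 2)
T2 scale by (-1, 2): (5, 0) → (-5, 0); (-4, 2) → (4, 4); (2, -2) → (-2, -4); (1, -3) → (-1, -6); (0, 2) → (0, 4)
T3 rotate counter-clockwise with cos θ = 4/5, sin θ = 3/5: (-5, 0) → (-4, -3); (4, 4) → (4/5, 28/5); (-2, -4) → (4/5, -22/5); (-1, -6) → (14/5, -27/5); (0, 4) → (-12/5, 16/5)
T4 translate by (0, 4): (-4, -3) → (-4, 1); (4/5, 28/5) → (4/5, 48/5); (4/5, -22/5) → (4/5, -2/5); (14/5, -27/5) → (14/5, -7/5); (-12/5, 16/5) → (-12/5, 36/5)
T5 rotate counter-clockwise with cos θ = -7/25, sin θ = -24/25: (-4, 1) → (52/25, 89/25); (4/5, 48/5) → (1124/125, -432/125); (4/5, -2/5) → (-76/125, -82/125); (14/5, -7/5) → (-266/125, -287/125); (-12/5, 36/5) → (948/125, 36/125)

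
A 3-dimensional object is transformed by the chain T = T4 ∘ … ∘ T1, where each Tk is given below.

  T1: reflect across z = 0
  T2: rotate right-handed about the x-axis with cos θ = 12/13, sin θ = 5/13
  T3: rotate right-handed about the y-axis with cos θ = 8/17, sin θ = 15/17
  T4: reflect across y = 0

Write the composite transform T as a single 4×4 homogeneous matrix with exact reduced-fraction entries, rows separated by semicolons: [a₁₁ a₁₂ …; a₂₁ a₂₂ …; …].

T = [8/17 75/221 -180/221 0; 0 -12/13 -5/13 0; -15/17 40/221 -96/221 0; 0 0 0 1]

T1 = [1 0 0 0; 0 1 0 0; 0 0 -1 0; 0 0 0 1]
T2·T1 = [1 0 0 0; 0 12/13 5/13 0; 0 5/13 -12/13 0; 0 0 0 1]
T3·…·T1 = [8/17 75/221 -180/221 0; 0 12/13 5/13 0; -15/17 40/221 -96/221 0; 0 0 0 1]
T4·…·T1 = [8/17 75/221 -180/221 0; 0 -12/13 -5/13 0; -15/17 40/221 -96/221 0; 0 0 0 1]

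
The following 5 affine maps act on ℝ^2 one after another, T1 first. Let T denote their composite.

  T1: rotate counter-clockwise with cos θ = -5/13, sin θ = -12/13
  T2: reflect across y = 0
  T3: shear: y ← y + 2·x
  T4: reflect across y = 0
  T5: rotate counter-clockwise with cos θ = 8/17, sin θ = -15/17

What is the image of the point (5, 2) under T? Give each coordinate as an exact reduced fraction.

T(p) = (-1028/221, -529/221)

T1 rotate counter-clockwise with cos θ = -5/13, sin θ = -12/13: (5, 2) → (-1/13, -70/13)
T2 reflect across y = 0: (-1/13, -70/13) → (-1/13, 70/13)
T3 shear: y ← y + 2·x: (-1/13, 70/13) → (-1/13, 68/13)
T4 reflect across y = 0: (-1/13, 68/13) → (-1/13, -68/13)
T5 rotate counter-clockwise with cos θ = 8/17, sin θ = -15/17: (-1/13, -68/13) → (-1028/221, -529/221)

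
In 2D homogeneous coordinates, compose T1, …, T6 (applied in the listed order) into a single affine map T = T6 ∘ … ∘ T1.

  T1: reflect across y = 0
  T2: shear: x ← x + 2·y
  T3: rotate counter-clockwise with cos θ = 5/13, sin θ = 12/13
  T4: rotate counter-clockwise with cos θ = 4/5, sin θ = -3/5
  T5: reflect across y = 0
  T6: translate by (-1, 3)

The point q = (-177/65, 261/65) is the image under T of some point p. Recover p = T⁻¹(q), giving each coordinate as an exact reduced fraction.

T1 = [1 0 0; 0 -1 0; 0 0 1]
T2·T1 = [1 -2 0; 0 -1 0; 0 0 1]
T3·…·T1 = [5/13 2/13 0; 12/13 -29/13 0; 0 0 1]
T4·…·T1 = [56/65 -79/65 0; 33/65 -122/65 0; 0 0 1]
T5·…·T1 = [56/65 -79/65 0; -33/65 122/65 0; 0 0 1]
T6·…·T1 = [56/65 -79/65 -1; -33/65 122/65 3; 0 0 1]
det M = 1; M⁻¹ = [122/65 79/65 -23/13; 33/65 56/65 -27/13; 0 0 1]
M⁻¹ · (-177/65, 261/65)ᵀ = (-2, 0)ᵀ

p = (-2, 0)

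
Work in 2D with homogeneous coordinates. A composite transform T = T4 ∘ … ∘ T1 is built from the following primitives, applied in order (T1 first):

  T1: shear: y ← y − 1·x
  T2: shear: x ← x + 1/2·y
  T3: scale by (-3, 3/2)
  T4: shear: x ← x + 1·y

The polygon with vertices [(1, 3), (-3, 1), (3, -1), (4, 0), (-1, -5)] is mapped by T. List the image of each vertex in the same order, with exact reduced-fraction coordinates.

image vertices: (-3, 3), (9, 6), (-9, -6), (-12, -6), (3, -6)

T1 shear: y ← y − 1·x: (1, 3) → (1, 2); (-3, 1) → (-3, 4); (3, -1) → (3, -4); (4, 0) → (4, -4); (-1, -5) → (-1, -4)
T2 shear: x ← x + 1/2·y: (1, 2) → (2, 2); (-3, 4) → (-1, 4); (3, -4) → (1, -4); (4, -4) → (2, -4); (-1, -4) → (-3, -4)
T3 scale by (-3, 3/2): (2, 2) → (-6, 3); (-1, 4) → (3, 6); (1, -4) → (-3, -6); (2, -4) → (-6, -6); (-3, -4) → (9, -6)
T4 shear: x ← x + 1·y: (-6, 3) → (-3, 3); (3, 6) → (9, 6); (-3, -6) → (-9, -6); (-6, -6) → (-12, -6); (9, -6) → (3, -6)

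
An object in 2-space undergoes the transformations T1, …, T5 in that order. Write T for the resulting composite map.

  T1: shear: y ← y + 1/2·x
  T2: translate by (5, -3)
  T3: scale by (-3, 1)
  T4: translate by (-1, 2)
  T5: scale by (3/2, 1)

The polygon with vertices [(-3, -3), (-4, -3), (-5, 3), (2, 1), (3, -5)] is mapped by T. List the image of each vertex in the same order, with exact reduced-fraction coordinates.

T1 shear: y ← y + 1/2·x: (-3, -3) → (-3, -9/2); (-4, -3) → (-4, -5); (-5, 3) → (-5, 1/2); (2, 1) → (2, 2); (3, -5) → (3, -7/2)
T2 translate by (5, -3): (-3, -9/2) → (2, -15/2); (-4, -5) → (1, -8); (-5, 1/2) → (0, -5/2); (2, 2) → (7, -1); (3, -7/2) → (8, -13/2)
T3 scale by (-3, 1): (2, -15/2) → (-6, -15/2); (1, -8) → (-3, -8); (0, -5/2) → (0, -5/2); (7, -1) → (-21, -1); (8, -13/2) → (-24, -13/2)
T4 translate by (-1, 2): (-6, -15/2) → (-7, -11/2); (-3, -8) → (-4, -6); (0, -5/2) → (-1, -1/2); (-21, -1) → (-22, 1); (-24, -13/2) → (-25, -9/2)
T5 scale by (3/2, 1): (-7, -11/2) → (-21/2, -11/2); (-4, -6) → (-6, -6); (-1, -1/2) → (-3/2, -1/2); (-22, 1) → (-33, 1); (-25, -9/2) → (-75/2, -9/2)

image vertices: (-21/2, -11/2), (-6, -6), (-3/2, -1/2), (-33, 1), (-75/2, -9/2)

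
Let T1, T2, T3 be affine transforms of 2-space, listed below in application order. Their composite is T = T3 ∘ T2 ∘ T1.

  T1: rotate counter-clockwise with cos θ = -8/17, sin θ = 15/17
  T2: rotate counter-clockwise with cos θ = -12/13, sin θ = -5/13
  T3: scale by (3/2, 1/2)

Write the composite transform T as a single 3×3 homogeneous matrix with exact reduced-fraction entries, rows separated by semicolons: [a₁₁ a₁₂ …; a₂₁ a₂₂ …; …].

T1 = [-8/17 -15/17 0; 15/17 -8/17 0; 0 0 1]
T2·T1 = [171/221 140/221 0; -140/221 171/221 0; 0 0 1]
T3·…·T1 = [513/442 210/221 0; -70/221 171/442 0; 0 0 1]

T = [513/442 210/221 0; -70/221 171/442 0; 0 0 1]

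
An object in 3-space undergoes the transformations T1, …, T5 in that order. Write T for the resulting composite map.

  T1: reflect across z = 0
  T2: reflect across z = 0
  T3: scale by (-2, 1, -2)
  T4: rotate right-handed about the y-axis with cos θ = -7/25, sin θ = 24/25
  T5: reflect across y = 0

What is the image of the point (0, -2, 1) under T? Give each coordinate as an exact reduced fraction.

T1 reflect across z = 0: (0, -2, 1) → (0, -2, -1)
T2 reflect across z = 0: (0, -2, -1) → (0, -2, 1)
T3 scale by (-2, 1, -2): (0, -2, 1) → (0, -2, -2)
T4 rotate right-handed about the y-axis with cos θ = -7/25, sin θ = 24/25: (0, -2, -2) → (-48/25, -2, 14/25)
T5 reflect across y = 0: (-48/25, -2, 14/25) → (-48/25, 2, 14/25)

T(p) = (-48/25, 2, 14/25)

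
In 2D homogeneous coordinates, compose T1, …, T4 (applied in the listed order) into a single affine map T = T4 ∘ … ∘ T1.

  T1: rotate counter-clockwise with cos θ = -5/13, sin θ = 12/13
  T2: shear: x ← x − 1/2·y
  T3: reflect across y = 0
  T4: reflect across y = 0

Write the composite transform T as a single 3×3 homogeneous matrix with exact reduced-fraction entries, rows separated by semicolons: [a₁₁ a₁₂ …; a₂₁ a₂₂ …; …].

T1 = [-5/13 -12/13 0; 12/13 -5/13 0; 0 0 1]
T2·T1 = [-11/13 -19/26 0; 12/13 -5/13 0; 0 0 1]
T3·…·T1 = [-11/13 -19/26 0; -12/13 5/13 0; 0 0 1]
T4·…·T1 = [-11/13 -19/26 0; 12/13 -5/13 0; 0 0 1]

T = [-11/13 -19/26 0; 12/13 -5/13 0; 0 0 1]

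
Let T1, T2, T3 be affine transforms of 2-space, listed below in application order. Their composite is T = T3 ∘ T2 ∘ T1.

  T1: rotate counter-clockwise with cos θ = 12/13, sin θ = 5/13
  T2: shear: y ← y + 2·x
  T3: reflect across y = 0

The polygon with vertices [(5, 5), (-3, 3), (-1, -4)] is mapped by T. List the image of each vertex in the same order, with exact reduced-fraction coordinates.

T1 rotate counter-clockwise with cos θ = 12/13, sin θ = 5/13: (5, 5) → (35/13, 85/13); (-3, 3) → (-51/13, 21/13); (-1, -4) → (8/13, -53/13)
T2 shear: y ← y + 2·x: (35/13, 85/13) → (35/13, 155/13); (-51/13, 21/13) → (-51/13, -81/13); (8/13, -53/13) → (8/13, -37/13)
T3 reflect across y = 0: (35/13, 155/13) → (35/13, -155/13); (-51/13, -81/13) → (-51/13, 81/13); (8/13, -37/13) → (8/13, 37/13)

image vertices: (35/13, -155/13), (-51/13, 81/13), (8/13, 37/13)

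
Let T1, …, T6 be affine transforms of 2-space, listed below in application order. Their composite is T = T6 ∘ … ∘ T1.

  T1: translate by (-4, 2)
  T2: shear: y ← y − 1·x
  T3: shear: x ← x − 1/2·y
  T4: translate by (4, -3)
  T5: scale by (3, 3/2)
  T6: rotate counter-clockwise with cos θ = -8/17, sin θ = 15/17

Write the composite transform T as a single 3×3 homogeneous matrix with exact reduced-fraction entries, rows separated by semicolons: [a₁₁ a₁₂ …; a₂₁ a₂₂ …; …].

T = [-27/34 -21/34 9/34; 159/34 -69/34 -171/17; 0 0 1]

T1 = [1 0 -4; 0 1 2; 0 0 1]
T2·T1 = [1 0 -4; -1 1 6; 0 0 1]
T3·…·T1 = [3/2 -1/2 -7; -1 1 6; 0 0 1]
T4·…·T1 = [3/2 -1/2 -3; -1 1 3; 0 0 1]
T5·…·T1 = [9/2 -3/2 -9; -3/2 3/2 9/2; 0 0 1]
T6·…·T1 = [-27/34 -21/34 9/34; 159/34 -69/34 -171/17; 0 0 1]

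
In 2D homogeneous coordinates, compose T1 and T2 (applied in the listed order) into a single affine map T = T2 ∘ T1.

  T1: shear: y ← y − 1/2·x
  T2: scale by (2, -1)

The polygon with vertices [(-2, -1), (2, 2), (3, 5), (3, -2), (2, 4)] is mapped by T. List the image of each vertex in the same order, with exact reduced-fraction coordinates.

T1 shear: y ← y − 1/2·x: (-2, -1) → (-2, 0); (2, 2) → (2, 1); (3, 5) → (3, 7/2); (3, -2) → (3, -7/2); (2, 4) → (2, 3)
T2 scale by (2, -1): (-2, 0) → (-4, 0); (2, 1) → (4, -1); (3, 7/2) → (6, -7/2); (3, -7/2) → (6, 7/2); (2, 3) → (4, -3)

image vertices: (-4, 0), (4, -1), (6, -7/2), (6, 7/2), (4, -3)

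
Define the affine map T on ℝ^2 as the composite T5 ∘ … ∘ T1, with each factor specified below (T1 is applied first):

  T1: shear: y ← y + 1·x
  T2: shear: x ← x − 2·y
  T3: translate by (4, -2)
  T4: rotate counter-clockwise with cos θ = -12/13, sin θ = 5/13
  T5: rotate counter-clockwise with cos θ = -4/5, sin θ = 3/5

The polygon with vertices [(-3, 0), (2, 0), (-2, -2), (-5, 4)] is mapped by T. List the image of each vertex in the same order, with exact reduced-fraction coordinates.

image vertices: (-49/65, -557/65), (66/65, -112/65), (-6/65, -758/65), (-27/13, -31/13)

T1 shear: y ← y + 1·x: (-3, 0) → (-3, -3); (2, 0) → (2, 2); (-2, -2) → (-2, -4); (-5, 4) → (-5, -1)
T2 shear: x ← x − 2·y: (-3, -3) → (3, -3); (2, 2) → (-2, 2); (-2, -4) → (6, -4); (-5, -1) → (-3, -1)
T3 translate by (4, -2): (3, -3) → (7, -5); (-2, 2) → (2, 0); (6, -4) → (10, -6); (-3, -1) → (1, -3)
T4 rotate counter-clockwise with cos θ = -12/13, sin θ = 5/13: (7, -5) → (-59/13, 95/13); (2, 0) → (-24/13, 10/13); (10, -6) → (-90/13, 122/13); (1, -3) → (3/13, 41/13)
T5 rotate counter-clockwise with cos θ = -4/5, sin θ = 3/5: (-59/13, 95/13) → (-49/65, -557/65); (-24/13, 10/13) → (66/65, -112/65); (-90/13, 122/13) → (-6/65, -758/65); (3/13, 41/13) → (-27/13, -31/13)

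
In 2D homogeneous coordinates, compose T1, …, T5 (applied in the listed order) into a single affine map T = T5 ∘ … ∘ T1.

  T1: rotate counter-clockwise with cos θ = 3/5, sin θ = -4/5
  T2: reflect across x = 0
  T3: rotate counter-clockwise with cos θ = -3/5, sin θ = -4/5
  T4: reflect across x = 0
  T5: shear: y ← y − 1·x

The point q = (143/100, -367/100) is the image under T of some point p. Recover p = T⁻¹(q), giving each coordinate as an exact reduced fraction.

T1 = [3/5 4/5 0; -4/5 3/5 0; 0 0 1]
T2·T1 = [-3/5 -4/5 0; -4/5 3/5 0; 0 0 1]
T3·…·T1 = [-7/25 24/25 0; 24/25 7/25 0; 0 0 1]
T4·…·T1 = [7/25 -24/25 0; 24/25 7/25 0; 0 0 1]
T5·…·T1 = [7/25 -24/25 0; 17/25 31/25 0; 0 0 1]
det M = 1; M⁻¹ = [31/25 24/25 0; -17/25 7/25 0; 0 0 1]
M⁻¹ · (143/100, -367/100)ᵀ = (-7/4, -2)ᵀ

p = (-7/4, -2)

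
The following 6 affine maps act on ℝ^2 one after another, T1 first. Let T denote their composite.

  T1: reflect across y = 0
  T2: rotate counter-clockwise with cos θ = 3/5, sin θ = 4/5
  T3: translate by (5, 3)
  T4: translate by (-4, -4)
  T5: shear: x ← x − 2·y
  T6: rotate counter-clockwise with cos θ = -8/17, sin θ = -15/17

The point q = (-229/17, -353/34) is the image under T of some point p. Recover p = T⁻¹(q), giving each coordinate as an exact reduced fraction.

p = (-9/2, 4)

T1 = [1 0 0; 0 -1 0; 0 0 1]
T2·T1 = [3/5 4/5 0; 4/5 -3/5 0; 0 0 1]
T3·…·T1 = [3/5 4/5 5; 4/5 -3/5 3; 0 0 1]
T4·…·T1 = [3/5 4/5 1; 4/5 -3/5 -1; 0 0 1]
T5·…·T1 = [-1 2 3; 4/5 -3/5 -1; 0 0 1]
T6·…·T1 = [20/17 -25/17 -39/17; 43/85 -126/85 -37/17; 0 0 1]
det M = -1; M⁻¹ = [126/85 -25/17 1/5; 43/85 -20/17 -7/5; 0 0 1]
M⁻¹ · (-229/17, -353/34)ᵀ = (-9/2, 4)ᵀ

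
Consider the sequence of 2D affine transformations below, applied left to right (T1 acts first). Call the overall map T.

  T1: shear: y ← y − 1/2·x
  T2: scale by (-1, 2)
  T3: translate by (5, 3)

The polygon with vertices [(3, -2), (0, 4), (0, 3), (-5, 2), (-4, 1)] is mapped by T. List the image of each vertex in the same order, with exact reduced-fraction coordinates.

image vertices: (2, -4), (5, 11), (5, 9), (10, 12), (9, 9)

T1 shear: y ← y − 1/2·x: (3, -2) → (3, -7/2); (0, 4) → (0, 4); (0, 3) → (0, 3); (-5, 2) → (-5, 9/2); (-4, 1) → (-4, 3)
T2 scale by (-1, 2): (3, -7/2) → (-3, -7); (0, 4) → (0, 8); (0, 3) → (0, 6); (-5, 9/2) → (5, 9); (-4, 3) → (4, 6)
T3 translate by (5, 3): (-3, -7) → (2, -4); (0, 8) → (5, 11); (0, 6) → (5, 9); (5, 9) → (10, 12); (4, 6) → (9, 9)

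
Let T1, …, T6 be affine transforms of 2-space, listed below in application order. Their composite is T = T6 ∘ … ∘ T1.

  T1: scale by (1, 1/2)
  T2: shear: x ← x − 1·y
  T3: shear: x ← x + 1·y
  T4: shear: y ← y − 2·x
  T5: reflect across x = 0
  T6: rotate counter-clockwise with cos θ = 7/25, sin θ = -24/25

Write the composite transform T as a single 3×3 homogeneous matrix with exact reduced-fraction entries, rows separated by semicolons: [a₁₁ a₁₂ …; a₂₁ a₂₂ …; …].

T = [-11/5 12/25 0; 2/5 7/50 0; 0 0 1]

T1 = [1 0 0; 0 1/2 0; 0 0 1]
T2·T1 = [1 -1/2 0; 0 1/2 0; 0 0 1]
T3·…·T1 = [1 0 0; 0 1/2 0; 0 0 1]
T4·…·T1 = [1 0 0; -2 1/2 0; 0 0 1]
T5·…·T1 = [-1 0 0; -2 1/2 0; 0 0 1]
T6·…·T1 = [-11/5 12/25 0; 2/5 7/50 0; 0 0 1]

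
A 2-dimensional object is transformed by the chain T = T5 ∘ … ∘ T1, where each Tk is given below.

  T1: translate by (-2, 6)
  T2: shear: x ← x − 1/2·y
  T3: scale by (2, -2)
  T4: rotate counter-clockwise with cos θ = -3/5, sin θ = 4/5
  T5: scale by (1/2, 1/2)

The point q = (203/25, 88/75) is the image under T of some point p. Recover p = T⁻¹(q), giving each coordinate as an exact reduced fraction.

T1 = [1 0 -2; 0 1 6; 0 0 1]
T2·T1 = [1 -1/2 -5; 0 1 6; 0 0 1]
T3·…·T1 = [2 -1 -10; 0 -2 -12; 0 0 1]
T4·…·T1 = [-6/5 11/5 78/5; 8/5 2/5 -4/5; 0 0 1]
T5·…·T1 = [-3/5 11/10 39/5; 4/5 1/5 -2/5; 0 0 1]
det M = -1; M⁻¹ = [-1/5 11/10 2; 4/5 3/5 -6; 0 0 1]
M⁻¹ · (203/25, 88/75)ᵀ = (5/3, 6/5)ᵀ

p = (5/3, 6/5)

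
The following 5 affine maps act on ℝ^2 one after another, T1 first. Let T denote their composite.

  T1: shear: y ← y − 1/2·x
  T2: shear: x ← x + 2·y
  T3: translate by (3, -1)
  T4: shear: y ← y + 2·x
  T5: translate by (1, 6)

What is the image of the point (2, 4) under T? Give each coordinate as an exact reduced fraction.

T1 shear: y ← y − 1/2·x: (2, 4) → (2, 3)
T2 shear: x ← x + 2·y: (2, 3) → (8, 3)
T3 translate by (3, -1): (8, 3) → (11, 2)
T4 shear: y ← y + 2·x: (11, 2) → (11, 24)
T5 translate by (1, 6): (11, 24) → (12, 30)

T(p) = (12, 30)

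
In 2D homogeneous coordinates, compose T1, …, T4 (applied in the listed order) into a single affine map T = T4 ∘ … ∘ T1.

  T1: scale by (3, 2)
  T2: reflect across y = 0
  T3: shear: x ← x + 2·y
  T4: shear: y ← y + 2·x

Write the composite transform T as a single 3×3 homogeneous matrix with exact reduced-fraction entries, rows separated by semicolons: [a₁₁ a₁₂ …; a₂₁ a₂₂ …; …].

T1 = [3 0 0; 0 2 0; 0 0 1]
T2·T1 = [3 0 0; 0 -2 0; 0 0 1]
T3·…·T1 = [3 -4 0; 0 -2 0; 0 0 1]
T4·…·T1 = [3 -4 0; 6 -10 0; 0 0 1]

T = [3 -4 0; 6 -10 0; 0 0 1]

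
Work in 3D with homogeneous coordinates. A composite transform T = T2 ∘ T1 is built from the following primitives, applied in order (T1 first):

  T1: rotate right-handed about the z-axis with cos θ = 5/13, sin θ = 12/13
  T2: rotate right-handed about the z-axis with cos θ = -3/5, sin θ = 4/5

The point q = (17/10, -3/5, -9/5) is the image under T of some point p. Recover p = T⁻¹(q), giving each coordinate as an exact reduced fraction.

p = (-3/2, 1, -9/5)

T1 = [5/13 -12/13 0 0; 12/13 5/13 0 0; 0 0 1 0; 0 0 0 1]
T2·T1 = [-63/65 16/65 0 0; -16/65 -63/65 0 0; 0 0 1 0; 0 0 0 1]
det M = 1; M⁻¹ = [-63/65 -16/65 0 0; 16/65 -63/65 0 0; 0 0 1 0; 0 0 0 1]
M⁻¹ · (17/10, -3/5, -9/5)ᵀ = (-3/2, 1, -9/5)ᵀ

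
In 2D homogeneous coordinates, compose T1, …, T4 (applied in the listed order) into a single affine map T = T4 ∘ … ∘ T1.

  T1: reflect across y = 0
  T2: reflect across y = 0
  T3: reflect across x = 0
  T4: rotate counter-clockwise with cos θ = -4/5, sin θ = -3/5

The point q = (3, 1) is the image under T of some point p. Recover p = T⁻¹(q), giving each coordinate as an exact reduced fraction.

p = (3, 1)

T1 = [1 0 0; 0 -1 0; 0 0 1]
T2·T1 = [1 0 0; 0 1 0; 0 0 1]
T3·…·T1 = [-1 0 0; 0 1 0; 0 0 1]
T4·…·T1 = [4/5 3/5 0; 3/5 -4/5 0; 0 0 1]
det M = -1; M⁻¹ = [4/5 3/5 0; 3/5 -4/5 0; 0 0 1]
M⁻¹ · (3, 1)ᵀ = (3, 1)ᵀ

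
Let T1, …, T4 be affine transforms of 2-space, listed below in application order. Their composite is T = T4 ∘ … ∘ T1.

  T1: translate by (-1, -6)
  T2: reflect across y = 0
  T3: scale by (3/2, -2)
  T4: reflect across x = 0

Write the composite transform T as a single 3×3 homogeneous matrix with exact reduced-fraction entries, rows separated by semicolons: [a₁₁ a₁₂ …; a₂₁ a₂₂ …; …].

T1 = [1 0 -1; 0 1 -6; 0 0 1]
T2·T1 = [1 0 -1; 0 -1 6; 0 0 1]
T3·…·T1 = [3/2 0 -3/2; 0 2 -12; 0 0 1]
T4·…·T1 = [-3/2 0 3/2; 0 2 -12; 0 0 1]

T = [-3/2 0 3/2; 0 2 -12; 0 0 1]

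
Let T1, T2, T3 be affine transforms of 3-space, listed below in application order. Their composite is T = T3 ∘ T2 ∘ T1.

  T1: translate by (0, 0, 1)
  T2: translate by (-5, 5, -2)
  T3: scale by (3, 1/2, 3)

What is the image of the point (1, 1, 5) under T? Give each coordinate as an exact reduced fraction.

T(p) = (-12, 3, 12)

T1 translate by (0, 0, 1): (1, 1, 5) → (1, 1, 6)
T2 translate by (-5, 5, -2): (1, 1, 6) → (-4, 6, 4)
T3 scale by (3, 1/2, 3): (-4, 6, 4) → (-12, 3, 12)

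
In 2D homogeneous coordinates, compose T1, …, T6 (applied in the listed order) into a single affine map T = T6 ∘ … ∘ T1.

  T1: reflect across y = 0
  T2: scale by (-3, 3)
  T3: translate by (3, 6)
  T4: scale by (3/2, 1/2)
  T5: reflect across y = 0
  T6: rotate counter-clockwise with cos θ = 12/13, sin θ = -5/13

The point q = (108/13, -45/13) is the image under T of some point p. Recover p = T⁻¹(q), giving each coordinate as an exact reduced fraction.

p = (-1, 2)

T1 = [1 0 0; 0 -1 0; 0 0 1]
T2·T1 = [-3 0 0; 0 -3 0; 0 0 1]
T3·…·T1 = [-3 0 3; 0 -3 6; 0 0 1]
T4·…·T1 = [-9/2 0 9/2; 0 -3/2 3; 0 0 1]
T5·…·T1 = [-9/2 0 9/2; 0 3/2 -3; 0 0 1]
T6·…·T1 = [-54/13 15/26 3; 45/26 18/13 -9/2; 0 0 1]
det M = -27/4; M⁻¹ = [-8/39 10/117 1; 10/39 8/13 2; 0 0 1]
M⁻¹ · (108/13, -45/13)ᵀ = (-1, 2)ᵀ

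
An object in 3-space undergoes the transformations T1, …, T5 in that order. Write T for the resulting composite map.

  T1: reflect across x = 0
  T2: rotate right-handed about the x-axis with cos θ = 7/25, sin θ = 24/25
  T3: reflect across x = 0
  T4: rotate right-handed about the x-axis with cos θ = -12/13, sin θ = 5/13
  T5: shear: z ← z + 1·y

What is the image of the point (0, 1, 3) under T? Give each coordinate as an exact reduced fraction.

T1 reflect across x = 0: (0, 1, 3) → (0, 1, 3)
T2 rotate right-handed about the x-axis with cos θ = 7/25, sin θ = 24/25: (0, 1, 3) → (0, -13/5, 9/5)
T3 reflect across x = 0: (0, -13/5, 9/5) → (0, -13/5, 9/5)
T4 rotate right-handed about the x-axis with cos θ = -12/13, sin θ = 5/13: (0, -13/5, 9/5) → (0, 111/65, -173/65)
T5 shear: z ← z + 1·y: (0, 111/65, -173/65) → (0, 111/65, -62/65)

T(p) = (0, 111/65, -62/65)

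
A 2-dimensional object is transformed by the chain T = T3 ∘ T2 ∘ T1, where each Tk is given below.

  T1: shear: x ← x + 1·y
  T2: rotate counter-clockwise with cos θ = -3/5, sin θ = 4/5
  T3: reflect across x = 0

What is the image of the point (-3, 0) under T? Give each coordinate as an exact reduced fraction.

T(p) = (-9/5, -12/5)

T1 shear: x ← x + 1·y: (-3, 0) → (-3, 0)
T2 rotate counter-clockwise with cos θ = -3/5, sin θ = 4/5: (-3, 0) → (9/5, -12/5)
T3 reflect across x = 0: (9/5, -12/5) → (-9/5, -12/5)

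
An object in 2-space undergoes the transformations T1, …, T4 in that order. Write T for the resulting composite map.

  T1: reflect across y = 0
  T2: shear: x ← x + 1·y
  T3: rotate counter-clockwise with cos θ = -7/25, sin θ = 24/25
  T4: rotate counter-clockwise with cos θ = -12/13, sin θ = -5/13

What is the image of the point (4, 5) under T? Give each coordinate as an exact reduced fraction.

T1 reflect across y = 0: (4, 5) → (4, -5)
T2 shear: x ← x + 1·y: (4, -5) → (-1, -5)
T3 rotate counter-clockwise with cos θ = -7/25, sin θ = 24/25: (-1, -5) → (127/25, 11/25)
T4 rotate counter-clockwise with cos θ = -12/13, sin θ = -5/13: (127/25, 11/25) → (-113/25, -59/25)

T(p) = (-113/25, -59/25)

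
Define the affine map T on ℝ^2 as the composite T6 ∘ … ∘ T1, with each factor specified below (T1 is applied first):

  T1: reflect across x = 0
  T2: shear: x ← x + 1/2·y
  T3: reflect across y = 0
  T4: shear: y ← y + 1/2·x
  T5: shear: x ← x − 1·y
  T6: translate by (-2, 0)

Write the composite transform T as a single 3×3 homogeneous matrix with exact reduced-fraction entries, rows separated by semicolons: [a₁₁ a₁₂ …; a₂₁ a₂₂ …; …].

T = [-1/2 5/4 -2; -1/2 -3/4 0; 0 0 1]

T1 = [-1 0 0; 0 1 0; 0 0 1]
T2·T1 = [-1 1/2 0; 0 1 0; 0 0 1]
T3·…·T1 = [-1 1/2 0; 0 -1 0; 0 0 1]
T4·…·T1 = [-1 1/2 0; -1/2 -3/4 0; 0 0 1]
T5·…·T1 = [-1/2 5/4 0; -1/2 -3/4 0; 0 0 1]
T6·…·T1 = [-1/2 5/4 -2; -1/2 -3/4 0; 0 0 1]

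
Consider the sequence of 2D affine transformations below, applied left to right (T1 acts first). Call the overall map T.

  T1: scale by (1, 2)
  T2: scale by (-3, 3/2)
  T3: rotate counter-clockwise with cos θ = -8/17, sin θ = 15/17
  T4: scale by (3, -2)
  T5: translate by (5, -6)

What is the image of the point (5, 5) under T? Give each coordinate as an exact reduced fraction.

T(p) = (-230/17, 588/17)

T1 scale by (1, 2): (5, 5) → (5, 10)
T2 scale by (-3, 3/2): (5, 10) → (-15, 15)
T3 rotate counter-clockwise with cos θ = -8/17, sin θ = 15/17: (-15, 15) → (-105/17, -345/17)
T4 scale by (3, -2): (-105/17, -345/17) → (-315/17, 690/17)
T5 translate by (5, -6): (-315/17, 690/17) → (-230/17, 588/17)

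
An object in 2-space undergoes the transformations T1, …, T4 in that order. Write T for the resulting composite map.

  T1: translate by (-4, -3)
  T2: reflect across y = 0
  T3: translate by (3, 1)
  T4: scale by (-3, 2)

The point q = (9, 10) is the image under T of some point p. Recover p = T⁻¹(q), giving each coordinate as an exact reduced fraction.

T1 = [1 0 -4; 0 1 -3; 0 0 1]
T2·T1 = [1 0 -4; 0 -1 3; 0 0 1]
T3·…·T1 = [1 0 -1; 0 -1 4; 0 0 1]
T4·…·T1 = [-3 0 3; 0 -2 8; 0 0 1]
det M = 6; M⁻¹ = [-1/3 0 1; 0 -1/2 4; 0 0 1]
M⁻¹ · (9, 10)ᵀ = (-2, -1)ᵀ

p = (-2, -1)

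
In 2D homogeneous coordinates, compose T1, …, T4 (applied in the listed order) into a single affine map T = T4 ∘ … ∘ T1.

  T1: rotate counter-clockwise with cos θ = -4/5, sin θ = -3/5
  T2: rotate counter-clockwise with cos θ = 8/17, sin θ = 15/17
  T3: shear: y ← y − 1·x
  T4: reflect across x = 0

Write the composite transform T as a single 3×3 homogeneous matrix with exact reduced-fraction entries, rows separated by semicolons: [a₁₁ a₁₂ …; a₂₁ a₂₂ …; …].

T = [-13/85 -84/85 0; -97/85 -71/85 0; 0 0 1]

T1 = [-4/5 3/5 0; -3/5 -4/5 0; 0 0 1]
T2·T1 = [13/85 84/85 0; -84/85 13/85 0; 0 0 1]
T3·…·T1 = [13/85 84/85 0; -97/85 -71/85 0; 0 0 1]
T4·…·T1 = [-13/85 -84/85 0; -97/85 -71/85 0; 0 0 1]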